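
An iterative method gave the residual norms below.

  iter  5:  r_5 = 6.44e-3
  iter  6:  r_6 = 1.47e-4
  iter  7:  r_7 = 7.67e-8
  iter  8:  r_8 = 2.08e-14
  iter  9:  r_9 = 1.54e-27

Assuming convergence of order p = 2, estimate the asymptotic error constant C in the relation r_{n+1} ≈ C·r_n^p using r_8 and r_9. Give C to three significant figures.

3.56

C ≈ r_9 / r_8^2
  = 1.54e-27 / (2.08e-14)^2
  = 1.54e-27 / 4.3264e-28 ≈ 3.5595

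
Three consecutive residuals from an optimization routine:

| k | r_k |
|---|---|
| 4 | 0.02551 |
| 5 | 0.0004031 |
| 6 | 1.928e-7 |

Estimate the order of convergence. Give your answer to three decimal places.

1.843

p ≈ ln(r_6/r_5) / ln(r_5/r_4)
  = ln(1.928e-7/0.0004031) / ln(0.0004031/0.02551)
  = ln(0.000478293) / ln(0.0158016)
  = -7.645287 / -4.147644 ≈ 1.843284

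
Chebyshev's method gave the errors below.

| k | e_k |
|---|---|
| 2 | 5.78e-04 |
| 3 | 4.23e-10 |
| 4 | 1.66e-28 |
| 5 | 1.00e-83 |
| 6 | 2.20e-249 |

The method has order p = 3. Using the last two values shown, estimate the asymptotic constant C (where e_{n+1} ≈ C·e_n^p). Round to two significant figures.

2.2

C ≈ e_6 / e_5^3
  = 2.20e-249 / (1.00e-83)^3
  = 2.20e-249 / 1e-249 ≈ 2.2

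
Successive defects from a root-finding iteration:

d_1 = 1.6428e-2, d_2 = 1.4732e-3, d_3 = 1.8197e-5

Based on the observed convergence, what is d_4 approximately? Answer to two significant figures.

First estimate the order: p ≈ ln(d_3/d_2) / ln(d_2/d_1) = ln(1.8197e-5/1.4732e-3)/ln(1.4732e-3/1.6428e-2) = ln(0.012352)/ln(0.0896762) ≈ 1.8220.
Then d_4 ≈ d_3·(d_3/d_2)^p = 1.8197e-5·(0.012352)^1.8220 = 1.8197e-5·0.000333538 ≈ 6.069e-09.

6.1e-9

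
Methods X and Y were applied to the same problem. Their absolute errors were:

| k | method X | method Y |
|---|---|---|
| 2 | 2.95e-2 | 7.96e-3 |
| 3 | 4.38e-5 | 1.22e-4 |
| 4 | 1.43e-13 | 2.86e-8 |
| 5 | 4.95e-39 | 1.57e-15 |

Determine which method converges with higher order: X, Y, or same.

Method X: p ≈ ln(4.95e-39/1.43e-13)/ln(1.43e-13/4.38e-5) ≈ 3.00.
Method Y: p ≈ ln(1.57e-15/2.86e-8)/ln(2.86e-8/1.22e-4) ≈ 2.00.
Method X has the higher order (≈3.0 vs ≈2.0).

X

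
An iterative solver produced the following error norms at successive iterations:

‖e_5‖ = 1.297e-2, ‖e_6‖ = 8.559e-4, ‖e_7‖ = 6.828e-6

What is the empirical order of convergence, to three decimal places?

p ≈ ln(‖e_7‖/‖e_6‖) / ln(‖e_6‖/‖e_5‖)
  = ln(6.828e-6/8.559e-4) / ln(8.559e-4/1.297e-2)
  = ln(0.00797757) / ln(0.0659907)
  = -4.831121 / -2.718241 ≈ 1.777297

1.777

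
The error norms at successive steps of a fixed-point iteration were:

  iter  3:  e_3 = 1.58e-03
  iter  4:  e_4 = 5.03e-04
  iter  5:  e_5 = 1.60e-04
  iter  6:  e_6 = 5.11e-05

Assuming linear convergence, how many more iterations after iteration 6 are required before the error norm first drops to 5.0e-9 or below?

Rate ρ ≈ e_6/e_5 = 5.11e-05/1.60e-04 = 0.3194.
After j more steps, e_{6+j} ≈ 5.11e-05·ρ^j; need ρ^j ≤ 5.0e-9/5.11e-05 = 9.78474e-05.
j ≥ ln(9.78474e-05)/ln(0.3194) = -9.2321/-1.14131 = 8.089.
So 9 more iterations are needed.

9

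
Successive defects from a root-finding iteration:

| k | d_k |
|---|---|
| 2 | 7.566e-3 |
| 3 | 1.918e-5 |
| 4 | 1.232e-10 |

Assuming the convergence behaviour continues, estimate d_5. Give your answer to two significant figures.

5.1e-21

First estimate the order: p ≈ ln(d_4/d_3) / ln(d_3/d_2) = ln(1.232e-10/1.918e-5)/ln(1.918e-5/7.566e-3) = ln(6.42336e-06)/ln(0.00253503) ≈ 2.0001.
Then d_5 ≈ d_4·(d_4/d_3)^p = 1.232e-10·(6.42336e-06)^2.0001 = 1.232e-10·4.12103e-11 ≈ 5.077e-21.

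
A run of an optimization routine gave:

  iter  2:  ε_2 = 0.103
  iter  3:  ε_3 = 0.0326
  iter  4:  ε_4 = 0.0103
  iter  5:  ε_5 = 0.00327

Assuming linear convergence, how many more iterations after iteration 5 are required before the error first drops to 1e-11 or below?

Rate ρ ≈ ε_5/ε_4 = 0.00327/0.0103 = 0.3175.
After j more steps, ε_{5+j} ≈ 0.00327·ρ^j; need ρ^j ≤ 1e-11/0.00327 = 3.0581e-09.
j ≥ ln(3.0581e-09)/ln(0.3175) = -19.6055/-1.14728 = 17.089.
So 18 more iterations are needed.

18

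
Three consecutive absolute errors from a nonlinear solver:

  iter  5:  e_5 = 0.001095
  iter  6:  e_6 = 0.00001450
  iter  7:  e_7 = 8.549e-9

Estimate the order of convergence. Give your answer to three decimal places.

p ≈ ln(e_7/e_6) / ln(e_6/e_5)
  = ln(8.549e-9/0.00001450) / ln(0.00001450/0.001095)
  = ln(0.000589586) / ln(0.013242)
  = -7.436090 / -4.324362 ≈ 1.719581

1.720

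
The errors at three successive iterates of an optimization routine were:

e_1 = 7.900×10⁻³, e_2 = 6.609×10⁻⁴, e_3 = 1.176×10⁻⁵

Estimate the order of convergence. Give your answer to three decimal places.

1.624

p ≈ ln(e_3/e_2) / ln(e_2/e_1)
  = ln(1.176×10⁻⁵/6.609×10⁻⁴) / ln(6.609×10⁻⁴/7.900×10⁻³)
  = ln(0.0177939) / ln(0.0836582)
  = -4.028900 / -2.481016 ≈ 1.623891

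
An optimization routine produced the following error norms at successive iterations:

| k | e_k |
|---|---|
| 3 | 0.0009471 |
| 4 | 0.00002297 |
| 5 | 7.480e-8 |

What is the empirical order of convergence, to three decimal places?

1.540

p ≈ ln(e_5/e_4) / ln(e_4/e_3)
  = ln(7.480e-8/0.00002297) / ln(0.00002297/0.0009471)
  = ln(0.00325642) / ln(0.024253)
  = -5.727127 / -3.719215 ≈ 1.539875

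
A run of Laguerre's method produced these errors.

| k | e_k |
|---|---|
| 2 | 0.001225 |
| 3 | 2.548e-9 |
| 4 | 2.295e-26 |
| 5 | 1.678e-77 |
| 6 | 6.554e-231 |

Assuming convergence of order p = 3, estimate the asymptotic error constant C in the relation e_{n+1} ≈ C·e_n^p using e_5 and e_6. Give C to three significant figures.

1.39

C ≈ e_6 / e_5^3
  = 6.554e-231 / (1.678e-77)^3
  = 6.554e-231 / 4.72472e-231 ≈ 1.3872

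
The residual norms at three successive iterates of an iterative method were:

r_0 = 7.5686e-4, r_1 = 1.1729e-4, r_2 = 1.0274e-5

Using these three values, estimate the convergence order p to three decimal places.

p ≈ ln(r_2/r_1) / ln(r_1/r_0)
  = ln(1.0274e-5/1.1729e-4) / ln(1.1729e-4/7.5686e-4)
  = ln(0.0875949) / ln(0.154969)
  = -2.435033 / -1.864530 ≈ 1.305977

1.306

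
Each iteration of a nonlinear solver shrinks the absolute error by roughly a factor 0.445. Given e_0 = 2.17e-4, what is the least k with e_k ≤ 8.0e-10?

16

After k steps, e_k ≈ 2.17e-4·0.445^k.
Need 0.445^k ≤ 8.0e-10/2.17e-4 = 3.68664e-06.
k ≥ ln(3.68664e-06)/ln(0.445) = -12.5108/-0.80968 = 15.452.
Smallest integer k = 16.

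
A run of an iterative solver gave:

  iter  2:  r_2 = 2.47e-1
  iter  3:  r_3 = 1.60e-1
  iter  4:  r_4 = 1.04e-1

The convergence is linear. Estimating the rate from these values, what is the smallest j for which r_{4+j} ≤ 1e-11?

54

Rate ρ ≈ r_4/r_3 = 1.04e-1/1.60e-1 = 0.6500.
After j more steps, r_{4+j} ≈ 1.04e-1·ρ^j; need ρ^j ≤ 1e-11/1.04e-1 = 9.61538e-11.
j ≥ ln(9.61538e-11)/ln(0.6500) = -23.0651/-0.43078 = 53.543.
So 54 more iterations are needed.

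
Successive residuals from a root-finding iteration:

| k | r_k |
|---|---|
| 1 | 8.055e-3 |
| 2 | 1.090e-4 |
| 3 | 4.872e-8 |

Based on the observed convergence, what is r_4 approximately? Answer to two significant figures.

4.8e-14

First estimate the order: p ≈ ln(r_3/r_2) / ln(r_2/r_1) = ln(4.872e-8/1.090e-4)/ln(1.090e-4/8.055e-3) = ln(0.000446972)/ln(0.013532) ≈ 1.7926.
Then r_4 ≈ r_3·(r_3/r_2)^p = 4.872e-8·(0.000446972)^1.7926 = 4.872e-8·9.89219e-07 ≈ 4.819e-14.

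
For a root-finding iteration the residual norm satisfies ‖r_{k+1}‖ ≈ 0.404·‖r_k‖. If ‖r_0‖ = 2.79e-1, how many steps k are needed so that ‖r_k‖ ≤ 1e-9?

After k steps, ‖r_k‖ ≈ 2.79e-1·0.404^k.
Need 0.404^k ≤ 1e-9/2.79e-1 = 3.58423e-09.
k ≥ ln(3.58423e-09)/ln(0.404) = -19.4467/-0.90634 = 21.456.
Smallest integer k = 22.

22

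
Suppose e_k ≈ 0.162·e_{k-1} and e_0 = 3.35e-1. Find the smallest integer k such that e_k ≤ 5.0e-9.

After k steps, e_k ≈ 3.35e-1·0.162^k.
Need 0.162^k ≤ 5.0e-9/3.35e-1 = 1.49254e-08.
k ≥ ln(1.49254e-08)/ln(0.162) = -18.0202/-1.82016 = 9.900.
Smallest integer k = 10.

10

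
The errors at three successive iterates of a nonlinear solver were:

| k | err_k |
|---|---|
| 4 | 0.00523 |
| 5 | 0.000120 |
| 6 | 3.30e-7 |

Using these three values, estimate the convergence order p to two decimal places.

1.56

p ≈ ln(err_6/err_5) / ln(err_5/err_4)
  = ln(3.30e-7/0.000120) / ln(0.000120/0.00523)
  = ln(0.00275) / ln(0.0229446)
  = -5.89615 / -3.77467 ≈ 1.56203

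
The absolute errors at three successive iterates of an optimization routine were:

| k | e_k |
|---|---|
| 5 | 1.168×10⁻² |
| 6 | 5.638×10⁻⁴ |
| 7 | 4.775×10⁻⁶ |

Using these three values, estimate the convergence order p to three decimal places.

p ≈ ln(e_7/e_6) / ln(e_6/e_5)
  = ln(4.775×10⁻⁶/5.638×10⁻⁴) / ln(5.638×10⁻⁴/1.168×10⁻²)
  = ln(0.00846932) / ln(0.0482705)
  = -4.771305 / -3.030935 ≈ 1.574202

1.574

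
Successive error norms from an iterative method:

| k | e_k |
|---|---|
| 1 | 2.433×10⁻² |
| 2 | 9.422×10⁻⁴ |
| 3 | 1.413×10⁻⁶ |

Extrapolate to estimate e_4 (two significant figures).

First estimate the order: p ≈ ln(e_3/e_2) / ln(e_2/e_1) = ln(1.413×10⁻⁶/9.422×10⁻⁴)/ln(9.422×10⁻⁴/2.433×10⁻²) = ln(0.00149968)/ln(0.0387259) ≈ 2.0000.
Then e_4 ≈ e_3·(e_3/e_2)^p = 1.413×10⁻⁶·(0.00149968)^2.0000 = 1.413×10⁻⁶·2.24904e-06 ≈ 3.178e-12.

3.2e-12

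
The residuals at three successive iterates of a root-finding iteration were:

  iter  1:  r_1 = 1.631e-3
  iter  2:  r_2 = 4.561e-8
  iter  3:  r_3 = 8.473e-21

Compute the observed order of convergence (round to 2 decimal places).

p ≈ ln(r_3/r_2) / ln(r_2/r_1)
  = ln(8.473e-21/4.561e-8) / ln(4.561e-8/1.631e-3)
  = ln(1.85771e-13) / ln(2.79644e-05)
  = -29.31426 / -10.48458 ≈ 2.79594

2.80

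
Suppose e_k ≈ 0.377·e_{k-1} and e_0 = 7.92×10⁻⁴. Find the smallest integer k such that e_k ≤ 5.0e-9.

After k steps, e_k ≈ 7.92×10⁻⁴·0.377^k.
Need 0.377^k ≤ 5.0e-9/7.92×10⁻⁴ = 6.31313e-06.
k ≥ ln(6.31313e-06)/ln(0.377) = -11.9729/-0.97551 = 12.273.
Smallest integer k = 13.

13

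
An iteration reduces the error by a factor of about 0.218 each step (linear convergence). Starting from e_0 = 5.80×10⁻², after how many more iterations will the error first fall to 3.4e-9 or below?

11

After k steps, e_k ≈ 5.80×10⁻²·0.218^k.
Need 0.218^k ≤ 3.4e-9/5.80×10⁻² = 5.86207e-08.
k ≥ ln(5.86207e-08)/ln(0.218) = -16.6522/-1.52326 = 10.932.
Smallest integer k = 11.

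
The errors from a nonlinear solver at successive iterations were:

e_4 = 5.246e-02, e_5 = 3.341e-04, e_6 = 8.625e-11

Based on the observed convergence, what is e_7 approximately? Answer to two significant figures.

First estimate the order: p ≈ ln(e_6/e_5) / ln(e_5/e_4) = ln(8.625e-11/3.341e-04)/ln(3.341e-04/5.246e-02) = ln(2.58156e-07)/ln(0.00636866) ≈ 3.0001.
Then e_7 ≈ e_6·(e_6/e_5)^p = 8.625e-11·(2.58156e-07)^3.0001 = 8.625e-11·1.71786e-20 ≈ 1.482e-30.

1.5e-30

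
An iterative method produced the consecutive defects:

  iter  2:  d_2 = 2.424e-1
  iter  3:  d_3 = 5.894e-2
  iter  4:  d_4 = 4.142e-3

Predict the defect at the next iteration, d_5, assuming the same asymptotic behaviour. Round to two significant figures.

First estimate the order: p ≈ ln(d_4/d_3) / ln(d_3/d_2) = ln(4.142e-3/5.894e-2)/ln(5.894e-2/2.424e-1) = ln(0.0702749)/ln(0.243152) ≈ 1.8778.
Then d_5 ≈ d_4·(d_4/d_3)^p = 4.142e-3·(0.0702749)^1.8778 = 4.142e-3·0.00683159 ≈ 2.83e-05.

2.8e-5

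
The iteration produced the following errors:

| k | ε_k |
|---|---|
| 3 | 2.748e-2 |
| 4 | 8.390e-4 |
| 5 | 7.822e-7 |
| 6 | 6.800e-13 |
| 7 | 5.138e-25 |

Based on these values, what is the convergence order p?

2

Consecutive ratios: ε_7/ε_6 = 5.138e-25/6.800e-13 = 7.55588e-13, ε_6/ε_5 = 6.800e-13/7.822e-7 = 8.69343e-07.
p ≈ ln(7.55588e-13)/ln(8.69343e-07) = -27.9113/-13.9555 ≈ 2.00.
So the convergence is quadratic (order 2).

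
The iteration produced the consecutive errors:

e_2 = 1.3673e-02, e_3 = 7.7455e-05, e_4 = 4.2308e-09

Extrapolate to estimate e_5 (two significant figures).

3.5e-17

First estimate the order: p ≈ ln(e_4/e_3) / ln(e_3/e_2) = ln(4.2308e-09/7.7455e-05)/ln(7.7455e-05/1.3673e-02) = ln(5.46227e-05)/ln(0.00566481) ≈ 1.8972.
Then e_5 ≈ e_4·(e_4/e_3)^p = 4.2308e-09·(5.46227e-05)^1.8972 = 4.2308e-09·8.1836e-09 ≈ 3.462e-17.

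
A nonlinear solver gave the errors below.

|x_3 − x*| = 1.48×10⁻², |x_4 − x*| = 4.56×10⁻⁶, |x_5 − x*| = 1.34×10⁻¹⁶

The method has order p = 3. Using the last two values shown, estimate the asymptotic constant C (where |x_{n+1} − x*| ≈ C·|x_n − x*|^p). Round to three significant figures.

1.41

C ≈ |x_5 − x*| / |x_4 − x*|^3
  = 1.34×10⁻¹⁶ / (4.56×10⁻⁶)^3
  = 1.34×10⁻¹⁶ / 9.48188e-17 ≈ 1.4132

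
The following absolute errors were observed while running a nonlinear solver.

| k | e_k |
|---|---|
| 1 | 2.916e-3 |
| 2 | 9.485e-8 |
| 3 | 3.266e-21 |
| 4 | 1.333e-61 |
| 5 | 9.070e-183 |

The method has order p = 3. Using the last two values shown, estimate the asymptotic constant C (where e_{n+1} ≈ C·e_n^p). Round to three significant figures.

C ≈ e_5 / e_4^3
  = 9.070e-183 / (1.333e-61)^3
  = 9.070e-183 / 2.36859e-183 ≈ 3.8293

3.83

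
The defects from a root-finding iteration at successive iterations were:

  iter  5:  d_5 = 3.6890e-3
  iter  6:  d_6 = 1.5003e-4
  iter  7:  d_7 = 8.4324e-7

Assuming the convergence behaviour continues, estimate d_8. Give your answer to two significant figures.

First estimate the order: p ≈ ln(d_7/d_6) / ln(d_6/d_5) = ln(8.4324e-7/1.5003e-4)/ln(1.5003e-4/3.6890e-3) = ln(0.00562048)/ln(0.0406696) ≈ 1.6180.
Then d_8 ≈ d_7·(d_7/d_6)^p = 8.4324e-7·(0.00562048)^1.6180 = 8.4324e-7·0.00022863 ≈ 1.928e-10.

1.9e-10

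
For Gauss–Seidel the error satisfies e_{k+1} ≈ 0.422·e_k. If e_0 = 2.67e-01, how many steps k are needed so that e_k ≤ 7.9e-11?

26

After k steps, e_k ≈ 2.67e-01·0.422^k.
Need 0.422^k ≤ 7.9e-11/2.67e-01 = 2.9588e-10.
k ≥ ln(2.9588e-10)/ln(0.422) = -21.9411/-0.86275 = 25.432.
Smallest integer k = 26.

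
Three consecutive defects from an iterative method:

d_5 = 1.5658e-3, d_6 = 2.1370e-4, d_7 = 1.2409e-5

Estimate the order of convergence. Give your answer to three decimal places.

p ≈ ln(d_7/d_6) / ln(d_6/d_5)
  = ln(1.2409e-5/2.1370e-4) / ln(2.1370e-4/1.5658e-3)
  = ln(0.0580674) / ln(0.13648)
  = -2.846151 / -1.991577 ≈ 1.429094

1.429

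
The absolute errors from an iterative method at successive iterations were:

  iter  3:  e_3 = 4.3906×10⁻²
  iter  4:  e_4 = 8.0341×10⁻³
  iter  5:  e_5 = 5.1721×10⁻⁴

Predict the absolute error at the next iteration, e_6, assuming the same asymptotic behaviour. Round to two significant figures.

First estimate the order: p ≈ ln(e_5/e_4) / ln(e_4/e_3) = ln(5.1721×10⁻⁴/8.0341×10⁻³)/ln(8.0341×10⁻³/4.3906×10⁻²) = ln(0.0643768)/ln(0.182984) ≈ 1.6151.
Then e_6 ≈ e_5·(e_5/e_4)^p = 5.1721×10⁻⁴·(0.0643768)^1.6151 = 5.1721×10⁻⁴·0.0119118 ≈ 6.161e-06.

6.2e-6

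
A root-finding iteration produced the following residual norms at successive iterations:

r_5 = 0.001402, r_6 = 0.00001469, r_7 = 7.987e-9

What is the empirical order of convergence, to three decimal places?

p ≈ ln(r_7/r_6) / ln(r_6/r_5)
  = ln(7.987e-9/0.00001469) / ln(0.00001469/0.001402)
  = ln(0.000543703) / ln(0.0104779)
  = -7.517107 / -4.558487 ≈ 1.649036

1.649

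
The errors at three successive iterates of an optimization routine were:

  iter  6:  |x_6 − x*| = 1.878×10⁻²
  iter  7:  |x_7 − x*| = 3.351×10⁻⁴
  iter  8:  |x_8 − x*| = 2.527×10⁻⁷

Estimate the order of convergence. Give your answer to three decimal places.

p ≈ ln(|x_8 − x*|/|x_7 − x*|) / ln(|x_7 − x*|/|x_6 − x*|)
  = ln(2.527×10⁻⁷/3.351×10⁻⁴) / ln(3.351×10⁻⁴/1.878×10⁻²)
  = ln(0.000754103) / ln(0.0178435)
  = -7.189982 / -4.026116 ≈ 1.785836

1.786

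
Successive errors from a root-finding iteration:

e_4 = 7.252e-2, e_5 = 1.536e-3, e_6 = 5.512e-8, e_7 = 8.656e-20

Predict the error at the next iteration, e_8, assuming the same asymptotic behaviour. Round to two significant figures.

3.9e-51

First estimate the order: p ≈ ln(e_7/e_6) / ln(e_6/e_5) = ln(8.656e-20/5.512e-8)/ln(5.512e-8/1.536e-3) = ln(1.57039e-12)/ln(3.58854e-05) ≈ 2.6555.
Then e_8 ≈ e_7·(e_7/e_6)^p = 8.656e-20·(1.57039e-12)^2.6555 = 8.656e-20·4.51334e-32 ≈ 3.907e-51.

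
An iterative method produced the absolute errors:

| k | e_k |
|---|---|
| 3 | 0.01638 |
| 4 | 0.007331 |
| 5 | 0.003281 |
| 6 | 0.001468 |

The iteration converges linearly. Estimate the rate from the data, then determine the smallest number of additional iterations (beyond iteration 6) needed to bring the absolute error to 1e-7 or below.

Rate ρ ≈ e_6/e_5 = 0.001468/0.003281 = 0.4474.
After j more steps, e_{6+j} ≈ 0.001468·ρ^j; need ρ^j ≤ 1e-7/0.001468 = 6.81199e-05.
j ≥ ln(6.81199e-05)/ln(0.4474) = -9.5942/-0.80430 = 11.929.
So 12 more iterations are needed.

12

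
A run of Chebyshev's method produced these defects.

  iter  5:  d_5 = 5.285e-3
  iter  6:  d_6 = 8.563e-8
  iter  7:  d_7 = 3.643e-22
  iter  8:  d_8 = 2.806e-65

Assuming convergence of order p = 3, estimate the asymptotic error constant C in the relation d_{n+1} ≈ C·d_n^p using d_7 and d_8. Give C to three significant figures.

C ≈ d_8 / d_7^3
  = 2.806e-65 / (3.643e-22)^3
  = 2.806e-65 / 4.83479e-65 ≈ 0.58038

0.580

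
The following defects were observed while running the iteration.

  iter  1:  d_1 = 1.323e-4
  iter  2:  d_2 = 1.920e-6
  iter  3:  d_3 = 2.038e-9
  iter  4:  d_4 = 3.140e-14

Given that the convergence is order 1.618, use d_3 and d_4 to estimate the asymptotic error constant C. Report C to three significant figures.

C ≈ d_4 / d_3^1.618
  = 3.140e-14 / (2.038e-9)^1.618
  = 3.140e-14 / 8.67546e-15 ≈ 3.6194

3.62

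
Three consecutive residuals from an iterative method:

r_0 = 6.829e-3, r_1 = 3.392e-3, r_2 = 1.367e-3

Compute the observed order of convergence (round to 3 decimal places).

1.299

p ≈ ln(r_2/r_1) / ln(r_1/r_0)
  = ln(1.367e-3/3.392e-3) / ln(3.392e-3/6.829e-3)
  = ln(0.403007) / ln(0.496705)
  = -0.908801 / -0.699759 ≈ 1.298734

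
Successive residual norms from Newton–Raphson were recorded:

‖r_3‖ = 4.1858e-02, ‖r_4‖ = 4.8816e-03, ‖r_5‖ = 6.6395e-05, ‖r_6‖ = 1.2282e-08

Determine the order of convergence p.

Consecutive ratios: ‖r_6‖/‖r_5‖ = 1.2282e-08/6.6395e-05 = 0.000184984, ‖r_5‖/‖r_4‖ = 6.6395e-05/4.8816e-03 = 0.0136011.
p ≈ ln(0.000184984)/ln(0.0136011) = -8.5952/-4.2976 ≈ 2.00.
So the convergence is quadratic (order 2).

2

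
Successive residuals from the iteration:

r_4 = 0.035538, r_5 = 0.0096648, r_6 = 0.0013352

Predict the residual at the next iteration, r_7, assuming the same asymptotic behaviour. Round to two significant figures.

6.6e-5

First estimate the order: p ≈ ln(r_6/r_5) / ln(r_5/r_4) = ln(0.0013352/0.0096648)/ln(0.0096648/0.035538) = ln(0.138151)/ln(0.271957) ≈ 1.5202.
Then r_7 ≈ r_6·(r_6/r_5)^p = 0.0013352·(0.138151)^1.5202 = 0.0013352·0.0493363 ≈ 6.587e-05.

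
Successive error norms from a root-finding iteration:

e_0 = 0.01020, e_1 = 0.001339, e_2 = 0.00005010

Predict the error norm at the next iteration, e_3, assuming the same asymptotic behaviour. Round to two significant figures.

2.5e-7

First estimate the order: p ≈ ln(e_2/e_1) / ln(e_1/e_0) = ln(0.00005010/0.001339)/ln(0.001339/0.01020) = ln(0.037416)/ln(0.131275) ≈ 1.6182.
Then e_3 ≈ e_2·(e_2/e_1)^p = 0.00005010·(0.037416)^1.6182 = 0.00005010·0.00490819 ≈ 2.459e-07.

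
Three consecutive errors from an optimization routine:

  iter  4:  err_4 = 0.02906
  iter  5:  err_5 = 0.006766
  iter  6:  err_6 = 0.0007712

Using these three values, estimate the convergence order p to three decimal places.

p ≈ ln(err_6/err_5) / ln(err_5/err_4)
  = ln(0.0007712/0.006766) / ln(0.006766/0.02906)
  = ln(0.113982) / ln(0.232829)
  = -2.171715 / -1.457451 ≈ 1.490078

1.490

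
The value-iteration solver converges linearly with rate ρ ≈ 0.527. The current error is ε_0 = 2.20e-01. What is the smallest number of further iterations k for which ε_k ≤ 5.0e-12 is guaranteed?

39

After k steps, ε_k ≈ 2.20e-01·0.527^k.
Need 0.527^k ≤ 5.0e-12/2.20e-01 = 2.27273e-11.
k ≥ ln(2.27273e-11)/ln(0.527) = -24.5075/-0.64055 = 38.260.
Smallest integer k = 39.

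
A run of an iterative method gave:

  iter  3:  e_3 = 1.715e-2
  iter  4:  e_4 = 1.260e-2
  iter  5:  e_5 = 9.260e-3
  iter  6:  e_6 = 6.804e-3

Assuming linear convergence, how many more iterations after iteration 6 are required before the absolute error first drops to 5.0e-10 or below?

Rate ρ ≈ e_6/e_5 = 6.804e-3/9.260e-3 = 0.7348.
After j more steps, e_{6+j} ≈ 6.804e-3·ρ^j; need ρ^j ≤ 5.0e-10/6.804e-3 = 7.34862e-08.
j ≥ ln(7.34862e-08)/ln(0.7348) = -16.4262/-0.30816 = 53.304.
So 54 more iterations are needed.

54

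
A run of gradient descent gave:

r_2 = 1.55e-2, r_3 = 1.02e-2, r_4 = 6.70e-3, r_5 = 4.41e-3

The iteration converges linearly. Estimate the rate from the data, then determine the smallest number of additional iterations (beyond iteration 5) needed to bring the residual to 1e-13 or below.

59

Rate ρ ≈ r_5/r_4 = 4.41e-3/6.70e-3 = 0.6582.
After j more steps, r_{5+j} ≈ 4.41e-3·ρ^j; need ρ^j ≤ 1e-13/4.41e-3 = 2.26757e-11.
j ≥ ln(2.26757e-11)/ln(0.6582) = -24.5097/-0.41825 = 58.601.
So 59 more iterations are needed.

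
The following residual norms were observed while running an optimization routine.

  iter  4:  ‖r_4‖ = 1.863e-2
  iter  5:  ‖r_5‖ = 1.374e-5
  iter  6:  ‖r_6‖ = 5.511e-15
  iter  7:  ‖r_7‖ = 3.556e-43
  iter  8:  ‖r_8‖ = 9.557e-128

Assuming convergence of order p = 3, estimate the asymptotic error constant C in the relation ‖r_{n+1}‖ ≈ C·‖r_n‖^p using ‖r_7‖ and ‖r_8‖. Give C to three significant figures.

C ≈ ‖r_8‖ / ‖r_7‖^3
  = 9.557e-128 / (3.556e-43)^3
  = 9.557e-128 / 4.49661e-128 ≈ 2.1254

2.13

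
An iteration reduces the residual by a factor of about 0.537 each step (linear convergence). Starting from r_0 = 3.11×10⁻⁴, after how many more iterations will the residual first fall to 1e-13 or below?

36

After k steps, r_k ≈ 3.11×10⁻⁴·0.537^k.
Need 0.537^k ≤ 1e-13/3.11×10⁻⁴ = 3.21543e-10.
k ≥ ln(3.21543e-10)/ln(0.537) = -21.8579/-0.62176 = 35.155.
Smallest integer k = 36.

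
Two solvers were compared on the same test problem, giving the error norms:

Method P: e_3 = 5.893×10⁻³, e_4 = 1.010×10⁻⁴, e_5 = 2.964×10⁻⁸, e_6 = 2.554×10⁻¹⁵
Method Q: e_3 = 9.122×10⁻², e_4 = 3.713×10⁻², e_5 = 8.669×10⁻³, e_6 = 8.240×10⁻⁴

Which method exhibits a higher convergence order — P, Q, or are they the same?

P

Method P: p ≈ ln(2.554×10⁻¹⁵/2.964×10⁻⁸)/ln(2.964×10⁻⁸/1.010×10⁻⁴) ≈ 2.00.
Method Q: p ≈ ln(8.240×10⁻⁴/8.669×10⁻³)/ln(8.669×10⁻³/3.713×10⁻²) ≈ 1.62.
Method P has the higher order (≈2.0 vs ≈1.6).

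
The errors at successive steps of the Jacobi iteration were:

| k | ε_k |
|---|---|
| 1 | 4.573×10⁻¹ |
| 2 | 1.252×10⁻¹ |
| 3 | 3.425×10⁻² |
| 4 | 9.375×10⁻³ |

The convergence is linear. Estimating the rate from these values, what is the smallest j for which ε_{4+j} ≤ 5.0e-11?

15

Rate ρ ≈ ε_4/ε_3 = 9.375×10⁻³/3.425×10⁻² = 0.2737.
After j more steps, ε_{4+j} ≈ 9.375×10⁻³·ρ^j; need ρ^j ≤ 5.0e-11/9.375×10⁻³ = 5.33333e-09.
j ≥ ln(5.33333e-09)/ln(0.2737) = -19.0493/-1.29572 = 14.702.
So 15 more iterations are needed.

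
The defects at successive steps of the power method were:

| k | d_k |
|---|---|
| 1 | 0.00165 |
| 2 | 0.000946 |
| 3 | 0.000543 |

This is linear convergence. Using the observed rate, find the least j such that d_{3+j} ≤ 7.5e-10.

Rate ρ ≈ d_3/d_2 = 0.000543/0.000946 = 0.5740.
After j more steps, d_{3+j} ≈ 0.000543·ρ^j; need ρ^j ≤ 7.5e-10/0.000543 = 1.38122e-06.
j ≥ ln(1.38122e-06)/ln(0.5740) = -13.4925/-0.55513 = 24.305.
So 25 more iterations are needed.

25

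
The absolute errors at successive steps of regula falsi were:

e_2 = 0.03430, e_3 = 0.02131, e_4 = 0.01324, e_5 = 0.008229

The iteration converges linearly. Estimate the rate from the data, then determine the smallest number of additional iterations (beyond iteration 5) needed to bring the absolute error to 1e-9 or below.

Rate ρ ≈ e_5/e_4 = 0.008229/0.01324 = 0.6215.
After j more steps, e_{5+j} ≈ 0.008229·ρ^j; need ρ^j ≤ 1e-9/0.008229 = 1.21521e-07.
j ≥ ln(1.21521e-07)/ln(0.6215) = -15.9232/-0.47562 = 33.479.
So 34 more iterations are needed.

34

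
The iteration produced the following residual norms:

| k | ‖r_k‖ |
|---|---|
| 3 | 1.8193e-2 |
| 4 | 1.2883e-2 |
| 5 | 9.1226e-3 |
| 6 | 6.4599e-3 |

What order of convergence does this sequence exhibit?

Consecutive ratios: ‖r_6‖/‖r_5‖ = 6.4599e-3/9.1226e-3 = 0.70812, ‖r_5‖/‖r_4‖ = 9.1226e-3/1.2883e-2 = 0.708111.
p ≈ ln(0.70812)/ln(0.708111) = -0.3451/-0.3452 ≈ 1.00.
So the convergence is linear (order 1).

1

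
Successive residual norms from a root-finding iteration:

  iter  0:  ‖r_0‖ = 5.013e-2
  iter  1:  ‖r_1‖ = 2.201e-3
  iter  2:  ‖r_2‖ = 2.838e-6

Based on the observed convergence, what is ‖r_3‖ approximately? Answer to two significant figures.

2.0e-12

First estimate the order: p ≈ ln(‖r_2‖/‖r_1‖) / ln(‖r_1‖/‖r_0‖) = ln(2.838e-6/2.201e-3)/ln(2.201e-3/5.013e-2) = ln(0.00128941)/ln(0.0439058) ≈ 2.1287.
Then ‖r_3‖ ≈ ‖r_2‖·(‖r_2‖/‖r_1‖)^p = 2.838e-6·(0.00128941)^2.1287 = 2.838e-6·7.06138e-07 ≈ 2.004e-12.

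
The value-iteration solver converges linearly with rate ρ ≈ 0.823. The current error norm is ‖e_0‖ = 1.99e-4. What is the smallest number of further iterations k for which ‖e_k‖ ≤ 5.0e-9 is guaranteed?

After k steps, ‖e_k‖ ≈ 1.99e-4·0.823^k.
Need 0.823^k ≤ 5.0e-9/1.99e-4 = 2.51256e-05.
k ≥ ln(2.51256e-05)/ln(0.823) = -10.5916/-0.19480 = 54.372.
Smallest integer k = 55.

55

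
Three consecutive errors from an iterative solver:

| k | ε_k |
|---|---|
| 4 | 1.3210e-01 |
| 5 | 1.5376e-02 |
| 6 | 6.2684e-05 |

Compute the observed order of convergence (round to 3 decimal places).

p ≈ ln(ε_6/ε_5) / ln(ε_5/ε_4)
  = ln(6.2684e-05/1.5376e-02) / ln(1.5376e-02/1.3210e-01)
  = ln(0.00407674) / ln(0.116397)
  = -5.502458 / -2.150749 ≈ 2.558392

2.558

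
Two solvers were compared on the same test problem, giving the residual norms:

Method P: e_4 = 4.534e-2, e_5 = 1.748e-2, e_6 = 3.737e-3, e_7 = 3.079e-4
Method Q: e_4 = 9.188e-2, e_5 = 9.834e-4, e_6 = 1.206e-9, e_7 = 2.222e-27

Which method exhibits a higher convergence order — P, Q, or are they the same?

Q

Method P: p ≈ ln(3.079e-4/3.737e-3)/ln(3.737e-3/1.748e-2) ≈ 1.62.
Method Q: p ≈ ln(2.222e-27/1.206e-9)/ln(1.206e-9/9.834e-4) ≈ 3.00.
Method Q has the higher order (≈3.0 vs ≈1.6).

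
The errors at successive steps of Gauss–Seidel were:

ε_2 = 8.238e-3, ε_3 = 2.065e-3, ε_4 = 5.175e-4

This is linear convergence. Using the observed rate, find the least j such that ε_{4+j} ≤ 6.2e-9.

Rate ρ ≈ ε_4/ε_3 = 5.175e-4/2.065e-3 = 0.2506.
After j more steps, ε_{4+j} ≈ 5.175e-4·ρ^j; need ρ^j ≤ 6.2e-9/5.175e-4 = 1.19807e-05.
j ≥ ln(1.19807e-05)/ln(0.2506) = -11.3322/-1.38390 = 8.189.
So 9 more iterations are needed.

9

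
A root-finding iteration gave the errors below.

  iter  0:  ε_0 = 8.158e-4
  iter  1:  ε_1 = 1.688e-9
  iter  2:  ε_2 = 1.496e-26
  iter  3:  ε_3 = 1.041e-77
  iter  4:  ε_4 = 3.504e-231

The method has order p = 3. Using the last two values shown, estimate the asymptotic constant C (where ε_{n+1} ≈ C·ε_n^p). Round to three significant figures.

3.11

C ≈ ε_4 / ε_3^3
  = 3.504e-231 / (1.041e-77)^3
  = 3.504e-231 / 1.12811e-231 ≈ 3.1061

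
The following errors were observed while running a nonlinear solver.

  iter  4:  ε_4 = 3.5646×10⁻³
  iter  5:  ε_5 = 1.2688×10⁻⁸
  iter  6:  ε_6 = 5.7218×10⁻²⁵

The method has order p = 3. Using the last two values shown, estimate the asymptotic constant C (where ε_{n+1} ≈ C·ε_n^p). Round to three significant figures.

C ≈ ε_6 / ε_5^3
  = 5.7218×10⁻²⁵ / (1.2688×10⁻⁸)^3
  = 5.7218×10⁻²⁵ / 2.04258e-24 ≈ 0.28013

0.280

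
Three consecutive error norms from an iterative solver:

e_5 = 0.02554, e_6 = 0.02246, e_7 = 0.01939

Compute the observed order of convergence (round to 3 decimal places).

p ≈ ln(e_7/e_6) / ln(e_6/e_5)
  = ln(0.01939/0.02246) / ln(0.02246/0.02554)
  = ln(0.863313) / ln(0.879405)
  = -0.146978 / -0.128510 ≈ 1.143709

1.144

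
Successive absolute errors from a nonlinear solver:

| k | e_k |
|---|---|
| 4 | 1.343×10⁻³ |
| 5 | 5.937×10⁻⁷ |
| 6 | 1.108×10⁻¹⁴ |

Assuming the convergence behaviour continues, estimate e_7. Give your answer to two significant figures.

1.7e-32

First estimate the order: p ≈ ln(e_6/e_5) / ln(e_5/e_4) = ln(1.108×10⁻¹⁴/5.937×10⁻⁷)/ln(5.937×10⁻⁷/1.343×10⁻³) = ln(1.86626e-08)/ln(0.00044207) ≈ 2.3041.
Then e_7 ≈ e_6·(e_6/e_5)^p = 1.108×10⁻¹⁴·(1.86626e-08)^2.3041 = 1.108×10⁻¹⁴·1.55434e-18 ≈ 1.722e-32.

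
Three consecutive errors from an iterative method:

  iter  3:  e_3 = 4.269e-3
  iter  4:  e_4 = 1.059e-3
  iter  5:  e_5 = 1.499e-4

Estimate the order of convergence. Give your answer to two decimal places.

p ≈ ln(e_5/e_4) / ln(e_4/e_3)
  = ln(1.499e-4/1.059e-3) / ln(1.059e-3/4.269e-3)
  = ln(0.141549) / ln(0.248067)
  = -1.95511 / -1.39406 ≈ 1.40246

1.40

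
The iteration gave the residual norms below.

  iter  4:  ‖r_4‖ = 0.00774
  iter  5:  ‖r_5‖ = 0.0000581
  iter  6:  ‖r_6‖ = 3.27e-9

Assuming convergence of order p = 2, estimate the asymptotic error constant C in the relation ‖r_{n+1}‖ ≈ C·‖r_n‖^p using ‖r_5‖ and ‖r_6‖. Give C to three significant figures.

0.969

C ≈ ‖r_6‖ / ‖r_5‖^2
  = 3.27e-9 / (0.0000581)^2
  = 3.27e-9 / 3.37561e-09 ≈ 0.96871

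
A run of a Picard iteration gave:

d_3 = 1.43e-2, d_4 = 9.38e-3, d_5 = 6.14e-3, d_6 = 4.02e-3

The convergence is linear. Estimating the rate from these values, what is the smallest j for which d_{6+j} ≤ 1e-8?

31

Rate ρ ≈ d_6/d_5 = 4.02e-3/6.14e-3 = 0.6547.
After j more steps, d_{6+j} ≈ 4.02e-3·ρ^j; need ρ^j ≤ 1e-8/4.02e-3 = 2.48756e-06.
j ≥ ln(2.48756e-06)/ln(0.6547) = -12.9042/-0.42358 = 30.465.
So 31 more iterations are needed.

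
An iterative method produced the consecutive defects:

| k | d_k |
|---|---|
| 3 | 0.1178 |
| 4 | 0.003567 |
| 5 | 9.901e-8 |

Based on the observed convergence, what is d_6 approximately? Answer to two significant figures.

First estimate the order: p ≈ ln(d_5/d_4) / ln(d_4/d_3) = ln(9.901e-8/0.003567)/ln(0.003567/0.1178) = ln(2.77572e-05)/ln(0.0302801) ≈ 3.0001.
Then d_6 ≈ d_5·(d_5/d_4)^p = 9.901e-8·(2.77572e-05)^3.0001 = 9.901e-8·2.13634e-14 ≈ 2.115e-21.

2.1e-21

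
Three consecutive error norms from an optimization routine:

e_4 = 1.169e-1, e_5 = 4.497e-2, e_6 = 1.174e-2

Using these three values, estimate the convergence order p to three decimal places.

p ≈ ln(e_6/e_5) / ln(e_5/e_4)
  = ln(1.174e-2/4.497e-2) / ln(4.497e-2/1.169e-1)
  = ln(0.261063) / ln(0.384688)
  = -1.342994 / -0.955323 ≈ 1.405801

1.406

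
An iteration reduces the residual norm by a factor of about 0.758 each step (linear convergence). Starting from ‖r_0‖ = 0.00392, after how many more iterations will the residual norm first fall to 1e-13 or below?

After k steps, ‖r_k‖ ≈ 0.00392·0.758^k.
Need 0.758^k ≤ 1e-13/0.00392 = 2.55102e-11.
k ≥ ln(2.55102e-11)/ln(0.758) = -24.3919/-0.27707 = 88.035.
Smallest integer k = 89.

89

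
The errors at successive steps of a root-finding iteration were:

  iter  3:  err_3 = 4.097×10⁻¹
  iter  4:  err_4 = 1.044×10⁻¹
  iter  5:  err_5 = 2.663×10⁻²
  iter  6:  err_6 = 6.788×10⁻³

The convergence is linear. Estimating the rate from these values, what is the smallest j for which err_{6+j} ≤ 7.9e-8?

9

Rate ρ ≈ err_6/err_5 = 6.788×10⁻³/2.663×10⁻² = 0.2549.
After j more steps, err_{6+j} ≈ 6.788×10⁻³·ρ^j; need ρ^j ≤ 7.9e-8/6.788×10⁻³ = 1.16382e-05.
j ≥ ln(1.16382e-05)/ln(0.2549) = -11.3612/-1.36688 = 8.312.
So 9 more iterations are needed.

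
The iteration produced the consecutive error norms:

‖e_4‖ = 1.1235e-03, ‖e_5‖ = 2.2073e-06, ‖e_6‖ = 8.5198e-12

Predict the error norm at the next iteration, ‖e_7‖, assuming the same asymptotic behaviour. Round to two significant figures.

First estimate the order: p ≈ ln(‖e_6‖/‖e_5‖) / ln(‖e_5‖/‖e_4‖) = ln(8.5198e-12/2.2073e-06)/ln(2.2073e-06/1.1235e-03) = ln(3.85983e-06)/ln(0.00196466) ≈ 2.0000.
Then ‖e_7‖ ≈ ‖e_6‖·(‖e_6‖/‖e_5‖)^p = 8.5198e-12·(3.85983e-06)^2.0000 = 8.5198e-12·1.48983e-11 ≈ 1.269e-22.

1.3e-22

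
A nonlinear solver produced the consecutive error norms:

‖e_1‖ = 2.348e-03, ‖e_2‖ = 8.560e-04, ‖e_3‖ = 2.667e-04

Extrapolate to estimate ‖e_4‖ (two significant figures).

6.9e-5

First estimate the order: p ≈ ln(‖e_3‖/‖e_2‖) / ln(‖e_2‖/‖e_1‖) = ln(2.667e-04/8.560e-04)/ln(8.560e-04/2.348e-03) = ln(0.311565)/ln(0.364566) ≈ 1.1557.
Then ‖e_4‖ ≈ ‖e_3‖·(‖e_3‖/‖e_2‖)^p = 2.667e-04·(0.311565)^1.1557 = 2.667e-04·0.259833 ≈ 6.93e-05.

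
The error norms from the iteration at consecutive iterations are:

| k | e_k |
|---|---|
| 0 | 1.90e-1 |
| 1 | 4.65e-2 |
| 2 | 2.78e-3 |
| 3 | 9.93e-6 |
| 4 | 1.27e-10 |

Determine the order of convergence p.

2

Consecutive ratios: e_4/e_3 = 1.27e-10/9.93e-6 = 1.27895e-05, e_3/e_2 = 9.93e-6/2.78e-3 = 0.00357194.
p ≈ ln(1.27895e-05)/ln(0.00357194) = -11.2669/-5.6346 ≈ 2.00.
So the convergence is quadratic (order 2).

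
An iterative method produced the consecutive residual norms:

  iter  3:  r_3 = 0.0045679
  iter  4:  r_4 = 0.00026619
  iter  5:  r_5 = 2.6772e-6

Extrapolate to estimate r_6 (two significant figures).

1.6e-9

First estimate the order: p ≈ ln(r_5/r_4) / ln(r_4/r_3) = ln(2.6772e-6/0.00026619)/ln(0.00026619/0.0045679) = ln(0.0100575)/ln(0.058274) ≈ 1.6180.
Then r_6 ≈ r_5·(r_5/r_4)^p = 2.6772e-6·(0.0100575)^1.6180 = 2.6772e-6·0.000586177 ≈ 1.569e-09.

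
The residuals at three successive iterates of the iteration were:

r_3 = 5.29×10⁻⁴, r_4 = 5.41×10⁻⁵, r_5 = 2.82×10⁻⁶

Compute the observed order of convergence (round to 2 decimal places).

p ≈ ln(r_5/r_4) / ln(r_4/r_3)
  = ln(2.82×10⁻⁶/5.41×10⁻⁵) / ln(5.41×10⁻⁵/5.29×10⁻⁴)
  = ln(0.0521257) / ln(0.102268)
  = -2.95410 / -2.28016 ≈ 1.29557

1.30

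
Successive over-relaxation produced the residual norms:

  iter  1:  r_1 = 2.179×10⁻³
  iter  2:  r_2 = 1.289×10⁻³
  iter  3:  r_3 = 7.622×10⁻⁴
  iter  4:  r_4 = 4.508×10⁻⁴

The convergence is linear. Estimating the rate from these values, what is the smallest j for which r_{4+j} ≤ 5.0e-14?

Rate ρ ≈ r_4/r_3 = 4.508×10⁻⁴/7.622×10⁻⁴ = 0.5914.
After j more steps, r_{4+j} ≈ 4.508×10⁻⁴·ρ^j; need ρ^j ≤ 5.0e-14/4.508×10⁻⁴ = 1.10914e-10.
j ≥ ln(1.10914e-10)/ln(0.5914) = -22.9223/-0.52526 = 43.640.
So 44 more iterations are needed.

44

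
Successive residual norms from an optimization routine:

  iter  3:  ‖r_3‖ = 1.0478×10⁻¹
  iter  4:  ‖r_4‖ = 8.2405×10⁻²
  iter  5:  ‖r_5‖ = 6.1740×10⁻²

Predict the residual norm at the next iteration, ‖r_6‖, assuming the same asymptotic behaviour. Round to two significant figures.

First estimate the order: p ≈ ln(‖r_5‖/‖r_4‖) / ln(‖r_4‖/‖r_3‖) = ln(6.1740×10⁻²/8.2405×10⁻²)/ln(8.2405×10⁻²/1.0478×10⁻¹) = ln(0.749226)/ln(0.786457) ≈ 1.2019.
Then ‖r_6‖ ≈ ‖r_5‖·(‖r_5‖/‖r_4‖)^p = 6.1740×10⁻²·(0.749226)^1.2019 = 6.1740×10⁻²·0.706801 ≈ 0.04364.

4.4e-2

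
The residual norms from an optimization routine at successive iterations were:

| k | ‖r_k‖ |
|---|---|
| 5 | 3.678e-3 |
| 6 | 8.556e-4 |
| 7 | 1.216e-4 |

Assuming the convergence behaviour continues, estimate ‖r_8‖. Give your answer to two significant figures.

First estimate the order: p ≈ ln(‖r_7‖/‖r_6‖) / ln(‖r_6‖/‖r_5‖) = ln(1.216e-4/8.556e-4)/ln(8.556e-4/3.678e-3) = ln(0.142122)/ln(0.232626) ≈ 1.3379.
Then ‖r_8‖ ≈ ‖r_7‖·(‖r_7‖/‖r_6‖)^p = 1.216e-4·(0.142122)^1.3379 = 1.216e-4·0.0735099 ≈ 8.939e-06.

8.9e-6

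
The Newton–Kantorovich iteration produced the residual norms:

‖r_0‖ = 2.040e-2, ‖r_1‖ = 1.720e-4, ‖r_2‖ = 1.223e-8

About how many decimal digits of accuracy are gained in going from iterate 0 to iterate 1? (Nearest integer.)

2

Digits gained ≈ log₁₀(‖r_0‖/‖r_1‖) = log₁₀(2.040e-2/1.720e-4) = log₁₀(118.605) ≈ 2.074.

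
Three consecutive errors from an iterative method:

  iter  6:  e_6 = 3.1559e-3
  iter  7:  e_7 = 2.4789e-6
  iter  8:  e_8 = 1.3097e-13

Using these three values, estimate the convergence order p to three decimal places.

p ≈ ln(e_8/e_7) / ln(e_7/e_6)
  = ln(1.3097e-13/2.4789e-6) / ln(2.4789e-6/3.1559e-3)
  = ln(5.28339e-08) / ln(0.000785481)
  = -16.756113 / -7.149214 ≈ 2.343770

2.344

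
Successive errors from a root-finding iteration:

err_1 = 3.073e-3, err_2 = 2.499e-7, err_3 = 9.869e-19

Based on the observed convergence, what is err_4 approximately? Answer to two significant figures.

First estimate the order: p ≈ ln(err_3/err_2) / ln(err_2/err_1) = ln(9.869e-19/2.499e-7)/ln(2.499e-7/3.073e-3) = ln(3.94918e-12)/ln(8.13212e-05) ≈ 2.7883.
Then err_4 ≈ err_3·(err_3/err_2)^p = 9.869e-19·(3.94918e-12)^2.7883 = 9.869e-19·1.59823e-32 ≈ 1.577e-50.

1.6e-50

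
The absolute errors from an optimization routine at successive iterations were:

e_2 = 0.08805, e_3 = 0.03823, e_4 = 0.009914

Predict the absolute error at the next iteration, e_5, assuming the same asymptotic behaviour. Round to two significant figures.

1.1e-3

First estimate the order: p ≈ ln(e_4/e_3) / ln(e_3/e_2) = ln(0.009914/0.03823)/ln(0.03823/0.08805) = ln(0.259325)/ln(0.434185) ≈ 1.6178.
Then e_5 ≈ e_4·(e_4/e_3)^p = 0.009914·(0.259325)^1.6178 = 0.009914·0.112646 ≈ 0.001117.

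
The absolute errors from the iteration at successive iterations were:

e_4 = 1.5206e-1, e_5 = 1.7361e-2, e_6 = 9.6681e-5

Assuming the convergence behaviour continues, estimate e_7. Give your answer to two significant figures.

First estimate the order: p ≈ ln(e_6/e_5) / ln(e_5/e_4) = ln(9.6681e-5/1.7361e-2)/ln(1.7361e-2/1.5206e-1) = ln(0.00556886)/ln(0.114172) ≈ 2.3919.
Then e_7 ≈ e_6·(e_6/e_5)^p = 9.6681e-5·(0.00556886)^2.3919 = 9.6681e-5·4.056e-06 ≈ 3.921e-10.

3.9e-10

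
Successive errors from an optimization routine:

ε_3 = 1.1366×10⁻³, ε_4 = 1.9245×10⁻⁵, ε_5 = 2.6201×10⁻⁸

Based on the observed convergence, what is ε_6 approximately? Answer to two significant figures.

6.0e-13

First estimate the order: p ≈ ln(ε_5/ε_4) / ln(ε_4/ε_3) = ln(2.6201×10⁻⁸/1.9245×10⁻⁵)/ln(1.9245×10⁻⁵/1.1366×10⁻³) = ln(0.00136144)/ln(0.0169321) ≈ 1.6180.
Then ε_6 ≈ ε_5·(ε_5/ε_4)^p = 2.6201×10⁻⁸·(0.00136144)^1.6180 = 2.6201×10⁻⁸·2.30574e-05 ≈ 6.041e-13.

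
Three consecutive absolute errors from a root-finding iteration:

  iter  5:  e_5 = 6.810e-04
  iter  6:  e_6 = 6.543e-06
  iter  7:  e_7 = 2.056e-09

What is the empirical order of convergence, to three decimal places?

p ≈ ln(e_7/e_6) / ln(e_6/e_5)
  = ln(2.056e-09/6.543e-06) / ln(6.543e-06/6.810e-04)
  = ln(0.000314229) / ln(0.00960793)
  = -8.065389 / -4.645166 ≈ 1.736297

1.736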